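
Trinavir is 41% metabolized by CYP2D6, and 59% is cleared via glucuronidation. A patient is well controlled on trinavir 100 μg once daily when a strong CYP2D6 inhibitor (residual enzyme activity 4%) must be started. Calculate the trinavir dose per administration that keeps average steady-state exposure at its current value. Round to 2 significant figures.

61 μg

The CYP2D6 pathway (41% of clearance) is reduced to 0.04× activity: 0.41 × 0.04 = 0.0164.
Non-CYP routes (59%) are unchanged.
New clearance relative to baseline: 0.0164 + 0.59 = 0.6064.
Css,avg = (dose rate)/CL, so holding Css fixed requires dose ∝ CL: 100 × 0.6064 = 61 μg.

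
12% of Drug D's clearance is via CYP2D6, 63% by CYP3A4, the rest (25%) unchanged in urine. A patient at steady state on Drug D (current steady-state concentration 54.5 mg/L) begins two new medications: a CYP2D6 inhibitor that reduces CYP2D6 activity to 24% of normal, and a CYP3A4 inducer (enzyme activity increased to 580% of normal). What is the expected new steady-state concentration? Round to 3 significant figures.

CYP2D6: 0.12 × 0.24 = 0.0288
CYP3A4: 0.63 × 5.8 = 3.654
Other: 0.25 (unchanged)
Relative clearance = 0.0288 + 3.654 + 0.25 = 3.9328.
Dividing the baseline by the relative clearance: 54.5 / 3.9328 = 13.9 mg/L.

13.9 mg/L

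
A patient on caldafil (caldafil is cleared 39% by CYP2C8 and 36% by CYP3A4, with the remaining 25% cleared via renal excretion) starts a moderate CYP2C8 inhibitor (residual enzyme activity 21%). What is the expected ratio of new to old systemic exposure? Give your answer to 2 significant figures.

The CYP2C8 pathway (39% of clearance) is reduced to 0.21× activity: 0.39 × 0.21 = 0.0819.
CYP3A4 (36%) and the residual 25% are unaffected.
CL_new/CL_old = 0.0819 + 0.36 + 0.25 = 0.6919.
Systemic exposure ratio = CL_old/CL_new = 1 / 0.6919 = 1.4.

1.4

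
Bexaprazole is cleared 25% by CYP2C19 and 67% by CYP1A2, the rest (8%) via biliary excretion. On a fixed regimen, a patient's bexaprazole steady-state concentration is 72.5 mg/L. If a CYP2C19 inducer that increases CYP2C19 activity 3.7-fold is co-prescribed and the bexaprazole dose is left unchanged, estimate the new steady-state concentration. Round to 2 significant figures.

The CYP2C19 pathway (25% of clearance) rises to 3.7× activity: 0.25 × 3.7 = 0.925.
CYP1A2 (67%) and the residual 8% are unaffected.
New clearance relative to baseline: 0.925 + 0.67 + 0.08 = 1.675.
With dosing unchanged, steady-state concentration scales as 1/CL: 72.5 / 1.675 = 43 mg/L.

43 mg/L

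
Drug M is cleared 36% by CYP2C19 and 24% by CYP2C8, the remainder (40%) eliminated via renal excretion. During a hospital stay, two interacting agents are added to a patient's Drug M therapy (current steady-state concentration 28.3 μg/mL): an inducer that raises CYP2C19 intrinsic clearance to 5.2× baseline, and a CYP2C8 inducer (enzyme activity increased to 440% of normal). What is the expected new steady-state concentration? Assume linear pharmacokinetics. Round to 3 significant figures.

The CYP2C19 pathway (36% of clearance) rises to 5.2× activity: 0.36 × 5.2 = 1.872.
The CYP2C8 pathway (24% of clearance) rises to 4.4× activity: 0.24 × 4.4 = 1.056.
The remaining 40% of clearance is unaffected.
CL_new/CL_old = 1.872 + 1.056 + 0.4 = 3.328.
Steady-state concentration ∝ 1/CL: new value = 28.3 / 3.328 = 8.50 μg/mL.

8.50 μg/mL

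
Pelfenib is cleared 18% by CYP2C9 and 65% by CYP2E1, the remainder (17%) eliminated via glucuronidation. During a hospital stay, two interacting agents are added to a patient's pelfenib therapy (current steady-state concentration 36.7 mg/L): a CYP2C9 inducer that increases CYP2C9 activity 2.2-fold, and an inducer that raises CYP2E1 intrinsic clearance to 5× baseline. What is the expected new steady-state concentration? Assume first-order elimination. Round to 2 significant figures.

9.6 mg/L

CYP2C9: 0.18 × 2.2 = 0.396
CYP2E1: 0.65 × 5 = 3.25
Other: 0.17 (unchanged)
Relative clearance = 0.396 + 3.25 + 0.17 = 3.816.
New steady-state concentration = 36.7 / 3.816 = 9.6 mg/L (concentration scales inversely with clearance).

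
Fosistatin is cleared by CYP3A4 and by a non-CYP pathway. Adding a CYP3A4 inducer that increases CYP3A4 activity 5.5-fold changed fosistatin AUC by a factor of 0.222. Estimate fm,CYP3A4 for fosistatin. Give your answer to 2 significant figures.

Let x = fm,CYP3A4. Because AUC ∝ 1/CL, relative clearance rose to 1/0.222 = 4.505.
Setting x·5.5 + (1 − x) = 4.505 and solving: x = (4.505 − 1)/(5.5 − 1) = 0.78.

0.78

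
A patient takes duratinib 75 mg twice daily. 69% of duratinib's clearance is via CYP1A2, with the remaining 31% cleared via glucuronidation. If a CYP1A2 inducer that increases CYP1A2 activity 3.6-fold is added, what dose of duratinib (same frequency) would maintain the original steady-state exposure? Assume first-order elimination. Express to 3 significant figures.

The CYP1A2 pathway (69% of clearance) increases to 3.6× activity: 0.69 × 3.6 = 2.484.
Non-CYP routes (31%) are unchanged.
Relative clearance = 2.484 + 0.31 = 2.794.
Exposure is unchanged when dose changes in proportion to clearance. New dose = 75 mg × 2.794 = 210 mg.

210 mg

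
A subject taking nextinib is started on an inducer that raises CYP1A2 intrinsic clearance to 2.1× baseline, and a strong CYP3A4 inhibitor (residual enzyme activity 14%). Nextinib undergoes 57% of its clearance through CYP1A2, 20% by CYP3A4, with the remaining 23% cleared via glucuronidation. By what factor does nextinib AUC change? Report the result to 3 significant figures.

CYP1A2: 0.57 × 2.1 = 1.197
CYP3A4: 0.2 × 0.14 = 0.028
Other: 0.23 (unchanged)
New clearance relative to baseline: 1.197 + 0.028 + 0.23 = 1.455.
Net AUC ratio = 1 / 1.455 = 0.687.

0.687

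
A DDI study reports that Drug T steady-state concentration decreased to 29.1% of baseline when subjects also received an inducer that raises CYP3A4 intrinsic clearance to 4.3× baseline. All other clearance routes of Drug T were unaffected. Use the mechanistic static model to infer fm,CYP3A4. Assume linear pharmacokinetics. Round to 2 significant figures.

Let fm be the CYP3A4 fraction. New clearance relative to baseline = fm × 4.3 + (1 − fm).
Steady-state concentration ratio = 1 / (new CL fraction), so new CL fraction = 1 / 0.291 = 3.436.
fm × 4.3 + 1 − fm = 3.436  ⇒  fm × (4.3 − 1) = 2.436  ⇒  fm = 0.74.

0.74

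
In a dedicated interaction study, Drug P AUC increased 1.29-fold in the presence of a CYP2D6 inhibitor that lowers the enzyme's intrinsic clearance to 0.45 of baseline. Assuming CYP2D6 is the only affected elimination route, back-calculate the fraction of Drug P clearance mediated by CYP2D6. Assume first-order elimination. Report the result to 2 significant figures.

Let x = fm,CYP2D6. Because AUC ∝ 1/CL, relative clearance fell to 1/1.29 = 0.7752.
Only the CYP2D6 route changed, so 0.7752 = x·0.45 + (1 − x), giving x = 0.41.

0.41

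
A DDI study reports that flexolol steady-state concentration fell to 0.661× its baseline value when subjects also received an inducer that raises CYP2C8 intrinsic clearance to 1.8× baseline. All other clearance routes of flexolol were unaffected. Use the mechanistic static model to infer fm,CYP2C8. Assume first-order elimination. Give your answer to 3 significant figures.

Let fm be the CYP2C8 fraction. New clearance relative to baseline = fm × 1.8 + (1 − fm).
Steady-state concentration ratio = 1 / (new CL fraction), so new CL fraction = 1 / 0.661 = 1.513.
fm × 1.8 + 1 − fm = 1.513  ⇒  fm × (1.8 − 1) = 0.5129  ⇒  fm = 0.641.

0.641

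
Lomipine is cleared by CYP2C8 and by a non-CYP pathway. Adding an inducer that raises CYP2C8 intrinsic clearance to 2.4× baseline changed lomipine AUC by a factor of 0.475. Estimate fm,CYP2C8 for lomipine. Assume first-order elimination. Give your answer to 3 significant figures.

Let x = fm,CYP2C8. Because AUC ∝ 1/CL, relative clearance rose to 1/0.475 = 2.105.
Setting x·2.4 + (1 − x) = 2.105 and solving: x = (2.105 − 1)/(2.4 − 1) = 0.789.

0.789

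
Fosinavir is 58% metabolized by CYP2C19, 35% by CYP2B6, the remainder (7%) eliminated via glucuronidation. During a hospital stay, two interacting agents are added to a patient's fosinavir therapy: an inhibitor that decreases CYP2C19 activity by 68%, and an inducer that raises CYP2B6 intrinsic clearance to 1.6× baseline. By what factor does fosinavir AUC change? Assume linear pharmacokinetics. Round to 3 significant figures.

1.23

The CYP2C19 pathway (58% of clearance) drops to 0.32× activity: 0.58 × 0.32 = 0.1856.
The CYP2B6 pathway (35% of clearance) increases to 1.6× activity: 0.35 × 1.6 = 0.56.
The remaining 7% of clearance is unaffected.
New clearance relative to baseline: 0.1856 + 0.56 + 0.07 = 0.8156.
AUC ∝ 1/CL: fold-change = 1 / 0.8156 = 1.23.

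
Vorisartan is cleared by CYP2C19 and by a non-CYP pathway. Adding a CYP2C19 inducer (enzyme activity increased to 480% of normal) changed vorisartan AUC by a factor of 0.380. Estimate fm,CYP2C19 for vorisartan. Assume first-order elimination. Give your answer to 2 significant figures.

Let x = fm,CYP2C19. Because AUC ∝ 1/CL, relative clearance rose to 1/0.380 = 2.632.
Setting x·4.8 + (1 − x) = 2.632 and solving: x = (2.632 − 1)/(4.8 − 1) = 0.43.

0.43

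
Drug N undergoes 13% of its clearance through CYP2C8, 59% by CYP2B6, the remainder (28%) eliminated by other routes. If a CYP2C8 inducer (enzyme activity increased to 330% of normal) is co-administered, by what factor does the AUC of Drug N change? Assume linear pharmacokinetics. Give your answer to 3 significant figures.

0.770

CYP2C8: 0.13 × 3.3 = 0.429
CYP2B6: 0.59 (unchanged)
Other: 0.28 (unchanged)
Relative clearance = 0.429 + 0.59 + 0.28 = 1.299.
AUC is inversely proportional to clearance, so the fold-change is 1 / 1.299 = 0.770.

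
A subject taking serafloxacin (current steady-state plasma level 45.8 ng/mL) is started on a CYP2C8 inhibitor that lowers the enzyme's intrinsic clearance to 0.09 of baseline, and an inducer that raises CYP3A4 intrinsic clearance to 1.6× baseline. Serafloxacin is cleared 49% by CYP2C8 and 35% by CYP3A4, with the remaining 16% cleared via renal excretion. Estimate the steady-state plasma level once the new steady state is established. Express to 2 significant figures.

The CYP2C8 pathway (49% of clearance) drops to 0.09× activity: 0.49 × 0.09 = 0.0441.
The CYP3A4 pathway (35% of clearance) is boosted to 1.6× activity: 0.35 × 1.6 = 0.56.
The remaining 16% of clearance is unaffected.
CL_new/CL_old = 0.0441 + 0.56 + 0.16 = 0.7641.
Steady-state plasma level ∝ 1/CL: new value = 45.8 / 0.7641 = 60 ng/mL.

60 ng/mL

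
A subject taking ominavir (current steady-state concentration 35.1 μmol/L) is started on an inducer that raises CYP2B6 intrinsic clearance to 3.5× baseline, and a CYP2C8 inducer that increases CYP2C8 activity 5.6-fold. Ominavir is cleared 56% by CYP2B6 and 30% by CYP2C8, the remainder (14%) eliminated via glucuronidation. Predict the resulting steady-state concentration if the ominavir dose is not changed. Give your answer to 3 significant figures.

CYP2B6: 0.56 × 3.5 = 1.96
CYP2C8: 0.3 × 5.6 = 1.68
Other: 0.14 (unchanged)
CL_new/CL_old = 1.96 + 1.68 + 0.14 = 3.78.
Dividing the baseline by the relative clearance: 35.1 / 3.78 = 9.29 μmol/L.

9.29 μmol/L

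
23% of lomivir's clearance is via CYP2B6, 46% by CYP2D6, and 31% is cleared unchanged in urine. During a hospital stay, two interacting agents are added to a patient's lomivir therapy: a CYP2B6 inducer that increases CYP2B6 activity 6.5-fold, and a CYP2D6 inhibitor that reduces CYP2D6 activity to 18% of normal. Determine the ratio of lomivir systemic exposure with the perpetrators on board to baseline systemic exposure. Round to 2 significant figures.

0.53

The CYP2B6 pathway (23% of clearance) is boosted to 6.5× activity: 0.23 × 6.5 = 1.495.
The CYP2D6 pathway (46% of clearance) falls to 0.18× activity: 0.46 × 0.18 = 0.0828.
The remaining 31% of clearance is unaffected.
CL_new/CL_old = 1.495 + 0.0828 + 0.31 = 1.8878.
Net systemic exposure ratio = 1 / 1.8878 = 0.53.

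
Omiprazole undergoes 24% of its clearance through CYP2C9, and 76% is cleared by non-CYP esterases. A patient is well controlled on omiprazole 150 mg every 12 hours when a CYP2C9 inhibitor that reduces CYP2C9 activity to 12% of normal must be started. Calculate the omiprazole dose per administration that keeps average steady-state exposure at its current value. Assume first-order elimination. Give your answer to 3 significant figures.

118 mg

The CYP2C9 pathway (24% of clearance) is reduced to 0.12× activity: 0.24 × 0.12 = 0.0288.
Non-CYP routes (76%) are unchanged.
New clearance relative to baseline: 0.0288 + 0.76 = 0.7888.
To maintain the same steady-state level, dose must scale with clearance: new dose = 150 × 0.7888 = 118 mg.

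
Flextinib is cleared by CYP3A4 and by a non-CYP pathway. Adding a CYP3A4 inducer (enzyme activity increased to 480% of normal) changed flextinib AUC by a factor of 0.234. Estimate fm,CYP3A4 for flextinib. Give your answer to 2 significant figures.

0.86

Call the CYP3A4 fraction fm. After the interaction, CL_new/CL_old = fm × 4.8 + (1 − fm).
AUC ratio = 1 / (new CL fraction), so new CL fraction = 1 / 0.234 = 4.274.
fm × 4.8 + 1 − fm = 4.274  ⇒  fm × (4.8 − 1) = 3.274  ⇒  fm = 0.86.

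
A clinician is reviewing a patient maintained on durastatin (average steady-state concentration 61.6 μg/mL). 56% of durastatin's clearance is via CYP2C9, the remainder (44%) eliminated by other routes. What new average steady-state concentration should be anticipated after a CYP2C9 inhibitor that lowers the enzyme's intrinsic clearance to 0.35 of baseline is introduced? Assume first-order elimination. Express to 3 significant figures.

96.9 μg/mL

The CYP2C9 pathway (56% of clearance) drops to 0.35× activity: 0.56 × 0.35 = 0.196.
Non-CYP routes (44%) are unchanged.
Relative clearance = 0.196 + 0.44 = 0.636.
New average steady-state concentration = baseline ÷ relative clearance = 61.6 / 0.636 = 96.9 μg/mL.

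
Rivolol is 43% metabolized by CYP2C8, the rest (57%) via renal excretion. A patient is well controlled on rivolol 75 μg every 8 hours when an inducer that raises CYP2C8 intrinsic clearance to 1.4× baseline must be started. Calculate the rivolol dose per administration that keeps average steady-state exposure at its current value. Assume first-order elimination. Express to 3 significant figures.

87.9 μg

The CYP2C8 pathway (43% of clearance) is boosted to 1.4× activity: 0.43 × 1.4 = 0.602.
The remaining 57% of clearance is unaffected.
New clearance relative to baseline: 0.602 + 0.57 = 1.172.
Exposure is unchanged when dose changes in proportion to clearance. New dose = 75 μg × 1.172 = 87.9 μg.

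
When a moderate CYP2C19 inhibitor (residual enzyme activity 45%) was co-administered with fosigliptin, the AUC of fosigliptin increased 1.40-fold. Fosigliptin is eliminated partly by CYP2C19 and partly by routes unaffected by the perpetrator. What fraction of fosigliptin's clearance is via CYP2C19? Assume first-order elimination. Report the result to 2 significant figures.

Let fm be the CYP2C19 fraction. New clearance relative to baseline = fm × 0.45 + (1 − fm).
AUC ratio = 1 / (new CL fraction), so new CL fraction = 1 / 1.40 = 0.7143.
fm × 0.45 + 1 − fm = 0.7143  ⇒  fm × (0.45 − 1) = −0.2857  ⇒  fm = 0.52.

0.52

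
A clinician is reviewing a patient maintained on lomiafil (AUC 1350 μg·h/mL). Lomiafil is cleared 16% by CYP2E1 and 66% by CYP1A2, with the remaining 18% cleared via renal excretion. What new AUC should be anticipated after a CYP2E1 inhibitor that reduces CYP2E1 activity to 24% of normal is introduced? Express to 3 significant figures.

CYP2E1: 0.16 × 0.24 = 0.0384
CYP1A2: 0.66 (unchanged)
Other: 0.18 (unchanged)
Relative clearance = 0.0384 + 0.66 + 0.18 = 0.8784.
AUC ∝ 1/CL, so new value = 1350 / 0.8784 = 1.54 × 10³ μg·h/mL.

1.54 × 10³ μg·h/mL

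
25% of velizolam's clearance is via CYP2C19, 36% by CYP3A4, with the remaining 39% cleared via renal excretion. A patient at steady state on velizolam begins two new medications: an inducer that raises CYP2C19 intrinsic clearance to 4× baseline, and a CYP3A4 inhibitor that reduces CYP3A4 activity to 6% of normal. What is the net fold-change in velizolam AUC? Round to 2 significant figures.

0.71

CYP2C19: 0.25 × 4 = 1
CYP3A4: 0.36 × 0.06 = 0.0216
Other: 0.39 (unchanged)
CL_new/CL_old = 1 + 0.0216 + 0.39 = 1.4116.
AUC ∝ 1/CL: fold-change = 1 / 1.4116 = 0.71.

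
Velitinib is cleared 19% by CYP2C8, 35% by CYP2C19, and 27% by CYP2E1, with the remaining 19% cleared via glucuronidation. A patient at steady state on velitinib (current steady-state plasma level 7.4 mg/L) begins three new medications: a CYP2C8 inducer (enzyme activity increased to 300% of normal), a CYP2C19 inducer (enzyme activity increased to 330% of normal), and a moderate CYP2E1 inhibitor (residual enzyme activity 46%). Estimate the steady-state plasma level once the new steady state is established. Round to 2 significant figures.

3.6 mg/L

The CYP2C8 pathway (19% of clearance) rises to 3× activity: 0.19 × 3 = 0.57.
The CYP2C19 pathway (35% of clearance) rises to 3.3× activity: 0.35 × 3.3 = 1.155.
The CYP2E1 pathway (27% of clearance) drops to 0.46× activity: 0.27 × 0.46 = 0.1242.
The remaining 19% of clearance is unaffected.
CL_new/CL_old = 0.57 + 1.155 + 0.1242 + 0.19 = 2.0392.
New steady-state plasma level = 7.4 / 2.0392 = 3.6 mg/L (concentration scales inversely with clearance).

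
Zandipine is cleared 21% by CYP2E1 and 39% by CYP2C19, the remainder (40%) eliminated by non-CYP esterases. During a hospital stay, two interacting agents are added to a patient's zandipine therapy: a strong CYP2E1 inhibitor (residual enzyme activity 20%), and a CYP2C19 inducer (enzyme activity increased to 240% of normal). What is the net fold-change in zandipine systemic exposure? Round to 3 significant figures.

0.726

CYP2E1: 0.21 × 0.2 = 0.042
CYP2C19: 0.39 × 2.4 = 0.936
Other: 0.4 (unchanged)
CL_new/CL_old = 0.042 + 0.936 + 0.4 = 1.378.
Systemic exposure ∝ 1/CL: fold-change = 1 / 1.378 = 0.726.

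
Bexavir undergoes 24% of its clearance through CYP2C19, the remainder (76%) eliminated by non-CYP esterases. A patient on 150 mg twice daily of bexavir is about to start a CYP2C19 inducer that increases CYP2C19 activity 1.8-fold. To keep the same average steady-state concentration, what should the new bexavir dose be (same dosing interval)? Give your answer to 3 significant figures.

CYP2C19: 0.24 × 1.8 = 0.432
Other: 0.76 (unchanged)
New clearance relative to baseline: 0.432 + 0.76 = 1.192.
To maintain the same steady-state level, dose must scale with clearance: new dose = 150 × 1.192 = 179 mg.

179 mg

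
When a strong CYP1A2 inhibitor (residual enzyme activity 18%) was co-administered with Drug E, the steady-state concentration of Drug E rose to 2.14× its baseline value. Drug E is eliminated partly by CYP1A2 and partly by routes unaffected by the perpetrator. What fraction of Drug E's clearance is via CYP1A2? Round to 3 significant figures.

Let fm be the CYP1A2 fraction. New clearance relative to baseline = fm × 0.18 + (1 − fm).
Steady-state concentration ratio = 1 / (new CL fraction), so new CL fraction = 1 / 2.14 = 0.4673.
fm × 0.18 + 1 − fm = 0.4673  ⇒  fm × (0.18 − 1) = −0.5327  ⇒  fm = 0.650.

0.650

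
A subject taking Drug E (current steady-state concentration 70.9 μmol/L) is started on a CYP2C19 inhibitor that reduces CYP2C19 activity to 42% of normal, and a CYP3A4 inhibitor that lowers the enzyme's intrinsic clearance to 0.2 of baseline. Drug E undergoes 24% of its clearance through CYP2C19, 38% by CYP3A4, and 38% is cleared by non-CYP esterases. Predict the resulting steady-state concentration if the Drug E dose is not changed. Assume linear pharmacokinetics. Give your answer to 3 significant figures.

127 μmol/L

The CYP2C19 pathway (24% of clearance) falls to 0.42× activity: 0.24 × 0.42 = 0.1008.
The CYP3A4 pathway (38% of clearance) is reduced to 0.2× activity: 0.38 × 0.2 = 0.076.
Non-CYP routes (38%) are unchanged.
New clearance relative to baseline: 0.1008 + 0.076 + 0.38 = 0.5568.
New steady-state concentration = 70.9 / 0.5568 = 127 μmol/L (concentration scales inversely with clearance).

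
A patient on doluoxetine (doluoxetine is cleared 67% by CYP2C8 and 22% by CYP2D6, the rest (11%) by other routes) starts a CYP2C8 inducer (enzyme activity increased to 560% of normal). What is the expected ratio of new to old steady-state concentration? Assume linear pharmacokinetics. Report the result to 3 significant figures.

The CYP2C8 pathway (67% of clearance) increases to 5.6× activity: 0.67 × 5.6 = 3.752.
CYP2D6 (22%) and the residual 11% are unaffected.
CL_new/CL_old = 3.752 + 0.22 + 0.11 = 4.082.
Steady-state concentration is inversely proportional to clearance, so the fold-change is 1 / 4.082 = 0.245.

0.245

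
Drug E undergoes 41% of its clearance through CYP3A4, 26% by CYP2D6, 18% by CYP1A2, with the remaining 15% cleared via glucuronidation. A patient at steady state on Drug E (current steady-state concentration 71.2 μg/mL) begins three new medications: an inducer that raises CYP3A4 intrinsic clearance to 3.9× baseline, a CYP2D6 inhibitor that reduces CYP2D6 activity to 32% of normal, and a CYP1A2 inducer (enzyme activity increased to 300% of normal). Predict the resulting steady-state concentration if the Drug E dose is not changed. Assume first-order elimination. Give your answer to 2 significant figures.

30 μg/mL

CYP3A4: 0.41 × 3.9 = 1.599
CYP2D6: 0.26 × 0.32 = 0.0832
CYP1A2: 0.18 × 3 = 0.54
Other: 0.15 (unchanged)
Relative clearance = 1.599 + 0.0832 + 0.54 + 0.15 = 2.3722.
New steady-state concentration = 71.2 / 2.3722 = 30 μg/mL (concentration scales inversely with clearance).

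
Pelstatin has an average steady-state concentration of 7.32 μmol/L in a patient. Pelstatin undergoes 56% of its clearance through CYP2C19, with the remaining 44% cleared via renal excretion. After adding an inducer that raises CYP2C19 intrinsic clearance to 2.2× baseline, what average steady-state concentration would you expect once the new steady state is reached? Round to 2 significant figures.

The CYP2C19 pathway (56% of clearance) increases to 2.2× activity: 0.56 × 2.2 = 1.232.
The remaining 44% of clearance is unaffected.
CL_new/CL_old = 1.232 + 0.44 = 1.672.
New average steady-state concentration = baseline ÷ relative clearance = 7.32 / 1.672 = 4.4 μmol/L.

4.4 μmol/L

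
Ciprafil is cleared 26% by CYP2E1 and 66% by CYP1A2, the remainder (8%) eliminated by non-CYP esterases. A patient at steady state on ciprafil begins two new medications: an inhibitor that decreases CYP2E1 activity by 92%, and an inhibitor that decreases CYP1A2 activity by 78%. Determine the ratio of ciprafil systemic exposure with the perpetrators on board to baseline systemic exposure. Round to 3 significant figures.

CYP2E1: 0.26 × 0.08 = 0.0208
CYP1A2: 0.66 × 0.22 = 0.1452
Other: 0.08 (unchanged)
New clearance relative to baseline: 0.0208 + 0.1452 + 0.08 = 0.246.
Systemic exposure ∝ 1/CL: fold-change = 1 / 0.246 = 4.07.

4.07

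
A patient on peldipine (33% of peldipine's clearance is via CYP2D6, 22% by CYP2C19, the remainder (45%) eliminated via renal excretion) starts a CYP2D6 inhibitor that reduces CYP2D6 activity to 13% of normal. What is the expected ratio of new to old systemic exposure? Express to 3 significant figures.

1.40

The CYP2D6 pathway (33% of clearance) is reduced to 0.13× activity: 0.33 × 0.13 = 0.0429.
CYP2C19 (22%) and the residual 45% are unaffected.
New clearance relative to baseline: 0.0429 + 0.22 + 0.45 = 0.7129.
Since systemic exposure ∝ 1/CL, the ratio is 1 / 0.7129 = 1.40.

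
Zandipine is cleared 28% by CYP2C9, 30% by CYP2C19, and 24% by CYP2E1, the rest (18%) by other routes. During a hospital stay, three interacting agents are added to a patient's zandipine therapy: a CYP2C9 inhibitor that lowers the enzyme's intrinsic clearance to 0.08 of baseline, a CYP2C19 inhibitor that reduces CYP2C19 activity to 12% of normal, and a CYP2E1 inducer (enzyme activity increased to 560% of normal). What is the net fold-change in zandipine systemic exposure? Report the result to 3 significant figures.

0.632

CYP2C9: 0.28 × 0.08 = 0.0224
CYP2C19: 0.3 × 0.12 = 0.036
CYP2E1: 0.24 × 5.6 = 1.344
Other: 0.18 (unchanged)
Relative clearance = 0.0224 + 0.036 + 1.344 + 0.18 = 1.5824.
Systemic exposure ∝ 1/CL: fold-change = 1 / 1.5824 = 0.632.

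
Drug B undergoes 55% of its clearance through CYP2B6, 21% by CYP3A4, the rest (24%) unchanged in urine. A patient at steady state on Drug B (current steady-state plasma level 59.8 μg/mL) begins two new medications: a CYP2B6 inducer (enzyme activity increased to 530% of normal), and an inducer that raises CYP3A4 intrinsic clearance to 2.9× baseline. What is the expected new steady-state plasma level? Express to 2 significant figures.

16 μg/mL

The CYP2B6 pathway (55% of clearance) is boosted to 5.3× activity: 0.55 × 5.3 = 2.915.
The CYP3A4 pathway (21% of clearance) is boosted to 2.9× activity: 0.21 × 2.9 = 0.609.
The remaining 24% of clearance is unaffected.
Relative clearance = 2.915 + 0.609 + 0.24 = 3.764.
Steady-state plasma level ∝ 1/CL: new value = 59.8 / 3.764 = 16 μg/mL.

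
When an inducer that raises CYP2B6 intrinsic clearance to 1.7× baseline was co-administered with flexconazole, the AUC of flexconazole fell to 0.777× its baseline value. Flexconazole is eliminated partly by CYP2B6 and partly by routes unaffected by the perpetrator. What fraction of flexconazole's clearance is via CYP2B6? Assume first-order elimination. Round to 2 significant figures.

0.41

Call the CYP2B6 fraction fm. After the interaction, CL_new/CL_old = fm × 1.7 + (1 − fm).
AUC ratio = 1 / (new CL fraction), so new CL fraction = 1 / 0.777 = 1.287.
fm × 1.7 + 1 − fm = 1.287  ⇒  fm × (1.7 − 1) = 0.287  ⇒  fm = 0.41.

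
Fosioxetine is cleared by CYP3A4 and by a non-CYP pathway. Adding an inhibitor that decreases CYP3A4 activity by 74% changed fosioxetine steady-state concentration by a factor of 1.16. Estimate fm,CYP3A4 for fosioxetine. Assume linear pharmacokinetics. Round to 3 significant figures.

Let fm be the CYP3A4 fraction. New clearance relative to baseline = fm × 0.26 + (1 − fm).
Steady-state concentration ratio = 1 / (new CL fraction), so new CL fraction = 1 / 1.16 = 0.8621.
fm × 0.26 + 1 − fm = 0.8621  ⇒  fm × (0.26 − 1) = −0.1379  ⇒  fm = 0.186.

0.186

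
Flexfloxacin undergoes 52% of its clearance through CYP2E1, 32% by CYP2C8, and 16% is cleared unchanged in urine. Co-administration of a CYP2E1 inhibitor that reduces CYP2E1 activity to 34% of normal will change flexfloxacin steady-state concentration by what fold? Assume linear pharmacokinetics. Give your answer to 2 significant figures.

The CYP2E1 pathway (52% of clearance) drops to 0.34× activity: 0.52 × 0.34 = 0.1768.
CYP2C8 (32%) and the residual 16% are unaffected.
New clearance relative to baseline: 0.1768 + 0.32 + 0.16 = 0.6568.
Since steady-state concentration ∝ 1/CL, the ratio is 1 / 0.6568 = 1.5.

1.5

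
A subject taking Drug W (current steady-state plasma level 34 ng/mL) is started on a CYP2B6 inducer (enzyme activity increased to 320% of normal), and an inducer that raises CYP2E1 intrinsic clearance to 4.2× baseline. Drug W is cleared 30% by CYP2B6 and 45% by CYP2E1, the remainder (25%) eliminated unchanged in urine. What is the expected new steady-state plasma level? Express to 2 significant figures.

11 ng/mL

The CYP2B6 pathway (30% of clearance) increases to 3.2× activity: 0.3 × 3.2 = 0.96.
The CYP2E1 pathway (45% of clearance) is boosted to 4.2× activity: 0.45 × 4.2 = 1.89.
Non-CYP routes (25%) are unchanged.
New clearance relative to baseline: 0.96 + 1.89 + 0.25 = 3.1.
Steady-state plasma level ∝ 1/CL: new value = 34 / 3.1 = 11 ng/mL.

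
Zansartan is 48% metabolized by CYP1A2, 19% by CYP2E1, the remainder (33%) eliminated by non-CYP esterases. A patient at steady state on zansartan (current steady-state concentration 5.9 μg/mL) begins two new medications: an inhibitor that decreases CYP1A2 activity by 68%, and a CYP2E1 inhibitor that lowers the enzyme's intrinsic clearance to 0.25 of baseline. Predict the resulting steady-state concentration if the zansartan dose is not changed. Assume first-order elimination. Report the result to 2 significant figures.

The CYP1A2 pathway (48% of clearance) is reduced to 0.32× activity: 0.48 × 0.32 = 0.1536.
The CYP2E1 pathway (19% of clearance) drops to 0.25× activity: 0.19 × 0.25 = 0.0475.
The remaining 33% of clearance is unaffected.
New clearance relative to baseline: 0.1536 + 0.0475 + 0.33 = 0.5311.
New steady-state concentration = 5.9 / 0.5311 = 11 μg/mL (concentration scales inversely with clearance).

11 μg/mL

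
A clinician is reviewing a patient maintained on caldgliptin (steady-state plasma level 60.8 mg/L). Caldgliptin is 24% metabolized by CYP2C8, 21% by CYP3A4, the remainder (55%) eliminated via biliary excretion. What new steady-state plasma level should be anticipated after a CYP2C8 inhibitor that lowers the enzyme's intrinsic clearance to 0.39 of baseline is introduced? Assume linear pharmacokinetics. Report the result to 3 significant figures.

71.2 mg/L

The CYP2C8 pathway (24% of clearance) falls to 0.39× activity: 0.24 × 0.39 = 0.0936.
CYP3A4 (21%) and the residual 55% are unaffected.
CL_new/CL_old = 0.0936 + 0.21 + 0.55 = 0.8536.
New steady-state plasma level = baseline ÷ relative clearance = 60.8 / 0.8536 = 71.2 mg/L.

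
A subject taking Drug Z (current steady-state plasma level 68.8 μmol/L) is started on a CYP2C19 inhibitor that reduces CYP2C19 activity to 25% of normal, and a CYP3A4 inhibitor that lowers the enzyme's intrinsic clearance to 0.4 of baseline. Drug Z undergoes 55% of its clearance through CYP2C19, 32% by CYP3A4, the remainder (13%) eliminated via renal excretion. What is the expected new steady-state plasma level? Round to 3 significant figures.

The CYP2C19 pathway (55% of clearance) drops to 0.25× activity: 0.55 × 0.25 = 0.1375.
The CYP3A4 pathway (32% of clearance) drops to 0.4× activity: 0.32 × 0.4 = 0.128.
The remaining 13% of clearance is unaffected.
CL_new/CL_old = 0.1375 + 0.128 + 0.13 = 0.3955.
Steady-state plasma level ∝ 1/CL: new value = 68.8 / 0.3955 = 174 μmol/L.

174 μmol/L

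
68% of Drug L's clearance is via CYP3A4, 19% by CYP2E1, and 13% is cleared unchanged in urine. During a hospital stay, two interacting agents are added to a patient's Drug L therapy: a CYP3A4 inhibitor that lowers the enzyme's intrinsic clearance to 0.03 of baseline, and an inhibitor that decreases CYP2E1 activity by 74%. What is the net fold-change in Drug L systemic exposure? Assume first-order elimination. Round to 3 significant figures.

The CYP3A4 pathway (68% of clearance) falls to 0.03× activity: 0.68 × 0.03 = 0.0204.
The CYP2E1 pathway (19% of clearance) drops to 0.26× activity: 0.19 × 0.26 = 0.0494.
Non-CYP routes (13%) are unchanged.
CL_new/CL_old = 0.0204 + 0.0494 + 0.13 = 0.1998.
Net systemic exposure ratio = 1 / 0.1998 = 5.01.

5.01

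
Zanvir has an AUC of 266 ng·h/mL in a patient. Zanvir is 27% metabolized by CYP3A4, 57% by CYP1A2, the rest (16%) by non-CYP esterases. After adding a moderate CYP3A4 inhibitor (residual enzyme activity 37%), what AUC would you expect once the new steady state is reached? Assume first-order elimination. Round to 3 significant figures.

The CYP3A4 pathway (27% of clearance) drops to 0.37× activity: 0.27 × 0.37 = 0.0999.
CYP1A2 (57%) and the residual 16% are unaffected.
CL_new/CL_old = 0.0999 + 0.57 + 0.16 = 0.8299.
AUC ∝ 1/CL, so new value = 266 / 0.8299 = 321 ng·h/mL.

321 ng·h/mL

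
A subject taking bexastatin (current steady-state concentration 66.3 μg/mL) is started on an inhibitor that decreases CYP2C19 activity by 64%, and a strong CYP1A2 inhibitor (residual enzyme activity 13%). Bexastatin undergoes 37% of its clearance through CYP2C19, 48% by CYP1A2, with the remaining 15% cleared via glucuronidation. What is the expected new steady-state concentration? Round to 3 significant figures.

The CYP2C19 pathway (37% of clearance) is reduced to 0.36× activity: 0.37 × 0.36 = 0.1332.
The CYP1A2 pathway (48% of clearance) drops to 0.13× activity: 0.48 × 0.13 = 0.0624.
The remaining 15% of clearance is unaffected.
CL_new/CL_old = 0.1332 + 0.0624 + 0.15 = 0.3456.
Dividing the baseline by the relative clearance: 66.3 / 0.3456 = 192 μg/mL.

192 μg/mL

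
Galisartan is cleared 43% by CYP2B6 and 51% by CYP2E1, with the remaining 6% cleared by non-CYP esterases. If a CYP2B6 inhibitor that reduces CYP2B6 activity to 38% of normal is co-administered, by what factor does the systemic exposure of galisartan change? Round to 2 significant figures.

The CYP2B6 pathway (43% of clearance) falls to 0.38× activity: 0.43 × 0.38 = 0.1634.
CYP2E1 (51%) and the residual 6% are unaffected.
Relative clearance = 0.1634 + 0.51 + 0.06 = 0.7334.
Systemic exposure is inversely proportional to clearance, so the fold-change is 1 / 0.7334 = 1.4.

1.4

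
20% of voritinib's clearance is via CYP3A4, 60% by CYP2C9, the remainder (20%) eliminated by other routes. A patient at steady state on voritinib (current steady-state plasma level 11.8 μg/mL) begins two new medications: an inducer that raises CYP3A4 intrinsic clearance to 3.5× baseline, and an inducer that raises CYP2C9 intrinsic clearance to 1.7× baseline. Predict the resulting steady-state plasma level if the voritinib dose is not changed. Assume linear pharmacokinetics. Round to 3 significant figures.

The CYP3A4 pathway (20% of clearance) rises to 3.5× activity: 0.2 × 3.5 = 0.7.
The CYP2C9 pathway (60% of clearance) increases to 1.7× activity: 0.6 × 1.7 = 1.02.
Non-CYP routes (20%) are unchanged.
CL_new/CL_old = 0.7 + 1.02 + 0.2 = 1.92.
New steady-state plasma level = 11.8 / 1.92 = 6.15 μg/mL (concentration scales inversely with clearance).

6.15 μg/mL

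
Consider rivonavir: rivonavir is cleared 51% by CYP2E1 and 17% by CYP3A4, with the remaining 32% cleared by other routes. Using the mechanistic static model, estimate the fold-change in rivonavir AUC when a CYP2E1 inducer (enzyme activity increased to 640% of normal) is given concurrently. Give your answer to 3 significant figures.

0.266

The CYP2E1 pathway (51% of clearance) rises to 6.4× activity: 0.51 × 6.4 = 3.264.
CYP3A4 (17%) and the residual 32% are unaffected.
Relative clearance = 3.264 + 0.17 + 0.32 = 3.754.
AUC ratio = CL_old/CL_new = 1 / 3.754 = 0.266.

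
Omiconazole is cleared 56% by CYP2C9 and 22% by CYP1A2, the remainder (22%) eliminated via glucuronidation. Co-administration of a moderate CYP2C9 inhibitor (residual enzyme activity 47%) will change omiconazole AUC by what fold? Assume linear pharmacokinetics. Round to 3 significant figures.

1.42

CYP2C9: 0.56 × 0.47 = 0.2632
CYP1A2: 0.22 (unchanged)
Other: 0.22 (unchanged)
New clearance relative to baseline: 0.2632 + 0.22 + 0.22 = 0.7032.
AUC is inversely proportional to clearance, so the fold-change is 1 / 0.7032 = 1.42.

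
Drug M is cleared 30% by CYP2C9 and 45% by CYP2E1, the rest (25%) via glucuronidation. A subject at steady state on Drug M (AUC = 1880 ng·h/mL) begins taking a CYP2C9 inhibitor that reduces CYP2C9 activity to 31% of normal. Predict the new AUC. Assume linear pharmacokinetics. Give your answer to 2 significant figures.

The CYP2C9 pathway (30% of clearance) drops to 0.31× activity: 0.3 × 0.31 = 0.093.
CYP2E1 (45%) and the residual 25% are unaffected.
CL_new/CL_old = 0.093 + 0.45 + 0.25 = 0.793.
With dosing unchanged, AUC scales as 1/CL: 1880 / 0.793 = 2.4 × 10³ ng·h/mL.

2.4 × 10³ ng·h/mL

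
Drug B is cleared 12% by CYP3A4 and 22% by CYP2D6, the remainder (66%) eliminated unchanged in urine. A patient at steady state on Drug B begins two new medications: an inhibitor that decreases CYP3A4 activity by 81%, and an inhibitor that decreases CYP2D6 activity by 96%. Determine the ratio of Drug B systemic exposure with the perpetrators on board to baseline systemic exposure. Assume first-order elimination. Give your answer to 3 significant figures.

1.45

The CYP3A4 pathway (12% of clearance) is reduced to 0.19× activity: 0.12 × 0.19 = 0.0228.
The CYP2D6 pathway (22% of clearance) falls to 0.04× activity: 0.22 × 0.04 = 0.0088.
The remaining 66% of clearance is unaffected.
CL_new/CL_old = 0.0228 + 0.0088 + 0.66 = 0.6916.
Because systemic exposure varies inversely with clearance, the combined effect is 1 / 0.6916 = 1.45.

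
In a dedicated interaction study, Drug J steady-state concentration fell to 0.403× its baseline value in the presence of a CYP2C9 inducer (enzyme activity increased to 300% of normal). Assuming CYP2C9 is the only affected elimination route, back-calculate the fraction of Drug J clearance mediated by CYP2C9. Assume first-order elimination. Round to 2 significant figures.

Call the CYP2C9 fraction fm. After the interaction, CL_new/CL_old = fm × 3 + (1 − fm).
Steady-state concentration ratio = 1 / (new CL fraction), so new CL fraction = 1 / 0.403 = 2.481.
fm × 3 + 1 − fm = 2.481  ⇒  fm × (3 − 1) = 1.481  ⇒  fm = 0.74.

0.74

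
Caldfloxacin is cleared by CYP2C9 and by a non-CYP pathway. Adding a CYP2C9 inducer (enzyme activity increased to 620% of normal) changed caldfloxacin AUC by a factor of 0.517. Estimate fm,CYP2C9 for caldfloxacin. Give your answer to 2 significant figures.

0.18

CL'/CL = 1 / 0.517 = 1.934
6.2·fm + (1 − fm) = 1.934
fm = (1.934 − 1) / (6.2 − 1) = 0.18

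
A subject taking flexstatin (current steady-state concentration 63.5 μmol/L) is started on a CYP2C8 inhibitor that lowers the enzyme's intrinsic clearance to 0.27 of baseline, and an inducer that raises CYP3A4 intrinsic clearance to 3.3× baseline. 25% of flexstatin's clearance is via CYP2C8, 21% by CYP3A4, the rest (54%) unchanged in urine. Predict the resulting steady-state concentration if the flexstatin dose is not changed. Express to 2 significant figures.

The CYP2C8 pathway (25% of clearance) is reduced to 0.27× activity: 0.25 × 0.27 = 0.0675.
The CYP3A4 pathway (21% of clearance) increases to 3.3× activity: 0.21 × 3.3 = 0.693.
The remaining 54% of clearance is unaffected.
Relative clearance = 0.0675 + 0.693 + 0.54 = 1.3005.
Dividing the baseline by the relative clearance: 63.5 / 1.3005 = 49 μmol/L.

49 μmol/L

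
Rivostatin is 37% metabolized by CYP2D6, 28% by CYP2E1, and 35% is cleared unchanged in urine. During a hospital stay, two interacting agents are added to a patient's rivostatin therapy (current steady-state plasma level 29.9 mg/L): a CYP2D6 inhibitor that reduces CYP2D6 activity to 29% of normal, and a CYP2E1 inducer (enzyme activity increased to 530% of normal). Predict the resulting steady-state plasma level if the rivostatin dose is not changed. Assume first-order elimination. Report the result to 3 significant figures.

15.4 mg/L

CYP2D6: 0.37 × 0.29 = 0.1073
CYP2E1: 0.28 × 5.3 = 1.484
Other: 0.35 (unchanged)
CL_new/CL_old = 0.1073 + 1.484 + 0.35 = 1.9413.
Dividing the baseline by the relative clearance: 29.9 / 1.9413 = 15.4 mg/L.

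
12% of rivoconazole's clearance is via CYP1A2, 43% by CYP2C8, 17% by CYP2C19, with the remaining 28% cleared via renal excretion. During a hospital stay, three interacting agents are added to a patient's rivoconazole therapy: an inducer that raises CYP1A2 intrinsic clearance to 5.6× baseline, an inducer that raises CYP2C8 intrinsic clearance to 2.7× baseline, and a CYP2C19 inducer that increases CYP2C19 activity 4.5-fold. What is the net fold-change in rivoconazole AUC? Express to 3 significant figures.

0.347

The CYP1A2 pathway (12% of clearance) is boosted to 5.6× activity: 0.12 × 5.6 = 0.672.
The CYP2C8 pathway (43% of clearance) is boosted to 2.7× activity: 0.43 × 2.7 = 1.161.
The CYP2C19 pathway (17% of clearance) increases to 4.5× activity: 0.17 × 4.5 = 0.765.
Non-CYP routes (28%) are unchanged.
New clearance relative to baseline: 0.672 + 1.161 + 0.765 + 0.28 = 2.878.
Because AUC varies inversely with clearance, the combined effect is 1 / 2.878 = 0.347.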